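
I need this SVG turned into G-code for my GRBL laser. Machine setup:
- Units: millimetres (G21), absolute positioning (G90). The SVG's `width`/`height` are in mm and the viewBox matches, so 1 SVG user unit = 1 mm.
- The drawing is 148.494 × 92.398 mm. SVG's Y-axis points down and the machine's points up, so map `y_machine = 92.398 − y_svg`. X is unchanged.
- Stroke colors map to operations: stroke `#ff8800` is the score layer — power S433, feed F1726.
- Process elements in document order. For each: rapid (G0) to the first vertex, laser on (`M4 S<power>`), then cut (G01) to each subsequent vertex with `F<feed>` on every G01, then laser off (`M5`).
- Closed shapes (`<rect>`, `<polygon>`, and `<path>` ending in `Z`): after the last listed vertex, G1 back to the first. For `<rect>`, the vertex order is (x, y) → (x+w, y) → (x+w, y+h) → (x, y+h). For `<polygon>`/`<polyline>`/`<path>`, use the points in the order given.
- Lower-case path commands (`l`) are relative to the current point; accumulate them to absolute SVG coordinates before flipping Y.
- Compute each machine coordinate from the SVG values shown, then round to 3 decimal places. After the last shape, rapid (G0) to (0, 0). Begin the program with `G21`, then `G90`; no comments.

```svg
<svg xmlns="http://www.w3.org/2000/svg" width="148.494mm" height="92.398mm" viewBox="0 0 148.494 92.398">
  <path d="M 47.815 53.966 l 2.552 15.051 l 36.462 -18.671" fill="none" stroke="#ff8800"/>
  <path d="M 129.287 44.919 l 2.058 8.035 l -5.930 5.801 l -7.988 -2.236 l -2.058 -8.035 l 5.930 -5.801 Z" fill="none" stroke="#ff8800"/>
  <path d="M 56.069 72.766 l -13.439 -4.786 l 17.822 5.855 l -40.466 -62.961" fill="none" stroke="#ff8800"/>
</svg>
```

viewBox `0 0 148.494 92.398` with mm width/height → 1 unit = 1 mm. Flip: y_m = 92.398 − y_svg.

**Shape 1** — `<path>` open polyline, stroke `#ff8800` → score (S433, F1726). Machine vertices: (47.815,38.432) → (50.367,23.381) → (86.829,42.052). Open path.

**Shape 2** — `<path>` regular polygon, stroke `#ff8800` → score (S433, F1726). Machine vertices: (129.287,47.479) → (131.345,39.444) → (125.415,33.643) → (117.427,35.879) → (115.369,43.914) → (121.299,49.715) → (129.287,47.479). Closed: final G1 returns to the first vertex.

**Shape 3** — `<path>` open polyline, stroke `#ff8800` → score (S433, F1726). Machine vertices: (56.069,19.632) → (42.630,24.418) → (60.452,18.563) → (19.986,81.524). Open path.

G21
G90
G0 X47.815 Y38.432
M4 S433
G01 X50.367 Y23.381 F1726
G01 X86.829 Y42.052 F1726
M5
G0 X129.287 Y47.479
M4 S433
G01 X131.345 Y39.444 F1726
G01 X125.415 Y33.643 F1726
G01 X117.427 Y35.879 F1726
G01 X115.369 Y43.914 F1726
G01 X121.299 Y49.715 F1726
G01 X129.287 Y47.479 F1726
M5
G0 X56.069 Y19.632
M4 S433
G01 X42.630 Y24.418 F1726
G01 X60.452 Y18.563 F1726
G01 X19.986 Y81.524 F1726
M5
G0 X0.000 Y0.000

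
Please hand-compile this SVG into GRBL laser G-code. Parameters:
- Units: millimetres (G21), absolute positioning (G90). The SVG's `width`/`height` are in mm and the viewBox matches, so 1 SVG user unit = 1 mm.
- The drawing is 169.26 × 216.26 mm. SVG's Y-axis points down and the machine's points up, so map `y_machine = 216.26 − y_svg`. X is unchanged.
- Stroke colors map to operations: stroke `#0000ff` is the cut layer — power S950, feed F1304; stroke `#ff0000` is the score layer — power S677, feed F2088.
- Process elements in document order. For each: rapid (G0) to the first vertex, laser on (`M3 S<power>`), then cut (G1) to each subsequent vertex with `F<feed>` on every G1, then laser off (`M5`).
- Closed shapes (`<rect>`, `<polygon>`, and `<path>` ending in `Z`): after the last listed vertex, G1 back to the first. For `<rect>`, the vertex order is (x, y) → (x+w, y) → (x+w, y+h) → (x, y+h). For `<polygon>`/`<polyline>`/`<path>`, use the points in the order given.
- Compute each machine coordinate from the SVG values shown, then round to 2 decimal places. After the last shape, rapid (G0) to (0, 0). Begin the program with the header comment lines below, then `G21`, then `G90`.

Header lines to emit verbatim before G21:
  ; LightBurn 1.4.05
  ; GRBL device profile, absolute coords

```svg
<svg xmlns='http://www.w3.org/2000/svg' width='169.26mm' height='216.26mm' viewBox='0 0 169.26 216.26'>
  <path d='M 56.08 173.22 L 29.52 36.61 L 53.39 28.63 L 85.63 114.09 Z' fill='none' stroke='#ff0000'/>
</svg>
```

1 u = 1 mm; y_m = 216.26 − y.

[1] `<path>` closed polygon, #ff0000→score S677 F2088: (56.08,43.04) → (29.52,179.65) → (53.39,187.63) → (85.63,102.17) → (56.08,43.04) (closed)

; LightBurn 1.4.05
; GRBL device profile, absolute coords
G21
G90
G0 X56.08 Y43.04
M3 S677
G1 X29.52 Y179.65 F2088
G1 X53.39 Y187.63 F2088
G1 X85.63 Y102.17 F2088
G1 X56.08 Y43.04 F2088
M5
G0 X0.00 Y0.00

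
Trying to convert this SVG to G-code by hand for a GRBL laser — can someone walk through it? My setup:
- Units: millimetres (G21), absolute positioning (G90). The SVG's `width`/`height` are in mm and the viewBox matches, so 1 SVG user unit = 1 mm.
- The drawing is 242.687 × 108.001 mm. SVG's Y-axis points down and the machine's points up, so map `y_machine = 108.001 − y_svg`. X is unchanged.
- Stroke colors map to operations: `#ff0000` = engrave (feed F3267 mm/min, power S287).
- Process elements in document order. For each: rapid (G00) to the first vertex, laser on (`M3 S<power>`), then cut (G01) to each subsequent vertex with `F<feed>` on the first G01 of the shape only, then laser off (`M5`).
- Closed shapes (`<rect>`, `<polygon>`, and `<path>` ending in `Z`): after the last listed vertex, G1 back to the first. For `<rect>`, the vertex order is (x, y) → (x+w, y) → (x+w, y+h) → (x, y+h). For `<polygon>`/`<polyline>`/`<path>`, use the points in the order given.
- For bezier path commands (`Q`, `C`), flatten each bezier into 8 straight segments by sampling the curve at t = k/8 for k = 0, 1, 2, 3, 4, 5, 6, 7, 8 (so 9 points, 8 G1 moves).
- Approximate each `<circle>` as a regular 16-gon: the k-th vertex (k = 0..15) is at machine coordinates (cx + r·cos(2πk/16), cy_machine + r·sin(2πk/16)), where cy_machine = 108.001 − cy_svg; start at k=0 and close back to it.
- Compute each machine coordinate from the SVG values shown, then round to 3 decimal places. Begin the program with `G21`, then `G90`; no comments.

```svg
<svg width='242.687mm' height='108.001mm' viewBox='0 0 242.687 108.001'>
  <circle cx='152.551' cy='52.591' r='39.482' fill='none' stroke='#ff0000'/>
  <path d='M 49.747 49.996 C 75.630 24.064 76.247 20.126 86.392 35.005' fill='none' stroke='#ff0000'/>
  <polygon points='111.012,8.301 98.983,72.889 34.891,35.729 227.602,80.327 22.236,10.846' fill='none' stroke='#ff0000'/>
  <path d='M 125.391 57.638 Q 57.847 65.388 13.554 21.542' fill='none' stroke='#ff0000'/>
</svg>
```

G21
G90
G00 X192.033 Y55.410
M3 S287
G01 X189.028 Y70.519 F3267
G01 X180.469 Y83.328
G01 X167.660 Y91.887
G01 X152.551 Y94.892
G01 X137.442 Y91.887
G01 X124.633 Y83.328
G01 X116.074 Y70.519
G01 X113.069 Y55.410
G01 X116.074 Y40.301
G01 X124.633 Y27.492
G01 X137.442 Y18.933
G01 X152.551 Y15.928
G01 X167.660 Y18.933
G01 X180.469 Y27.492
G01 X189.028 Y40.301
G01 X192.033 Y55.410
M5
G00 X49.747 Y58.005
M3 S287
G01 X58.337 Y66.705 F3267
G01 X64.966 Y73.380
G01 X70.041 Y78.067
G01 X73.971 Y80.805
G01 X77.164 Y81.629
G01 X80.026 Y80.577
G01 X82.966 Y77.687
G01 X86.392 Y72.996
M5
G00 X111.012 Y99.700
M3 S287
G01 X98.983 Y35.112 F3267
G01 X34.891 Y72.272
G01 X227.602 Y27.674
G01 X22.236 Y97.155
G01 X111.012 Y99.700
M5
G00 X125.391 Y50.363
M3 S287
G01 X108.868 Y49.232 F3267
G01 X93.072 Y49.713
G01 X78.003 Y51.806
G01 X63.660 Y55.512
G01 X50.043 Y60.830
G01 X37.154 Y67.761
G01 X24.991 Y76.304
G01 X13.554 Y86.459
M5

1 u = 1 mm; y_m = 108.001 − y.

[1] `<circle>` circle, #ff0000→engrave S287 F3267: (192.033,55.410) → (189.028,70.519) → (180.469,83.328) → (167.660,91.887) → (152.551,94.892) → (137.442,91.887) → (124.633,83.328) → (116.074,70.519) → (113.069,55.410) → (116.074,40.301) → (124.633,27.492) → (137.442,18.933) → (152.551,15.928) → (167.660,18.933) → (180.469,27.492) → (189.028,40.301) → (192.033,55.410) (closed)

[2] `<path>` cubic bezier, #ff0000→engrave S287 F3267: (49.747,58.005) → (58.337,66.705) → (64.966,73.380) → (70.041,78.067) → (73.971,80.805) → (77.164,81.629) → (80.026,80.577) → (82.966,77.687) → (86.392,72.996)

[3] `<polygon>` closed polygon, #ff0000→engrave S287 F3267: (111.012,99.700) → (98.983,35.112) → (34.891,72.272) → (227.602,27.674) → (22.236,97.155) → (111.012,99.700) (closed)

[4] `<path>` quadratic bezier, #ff0000→engrave S287 F3267: (125.391,50.363) → (108.868,49.232) → (93.072,49.713) → (78.003,51.806) → (63.660,55.512) → (50.043,60.830) → (37.154,67.761) → (24.991,76.304) → (13.554,86.459)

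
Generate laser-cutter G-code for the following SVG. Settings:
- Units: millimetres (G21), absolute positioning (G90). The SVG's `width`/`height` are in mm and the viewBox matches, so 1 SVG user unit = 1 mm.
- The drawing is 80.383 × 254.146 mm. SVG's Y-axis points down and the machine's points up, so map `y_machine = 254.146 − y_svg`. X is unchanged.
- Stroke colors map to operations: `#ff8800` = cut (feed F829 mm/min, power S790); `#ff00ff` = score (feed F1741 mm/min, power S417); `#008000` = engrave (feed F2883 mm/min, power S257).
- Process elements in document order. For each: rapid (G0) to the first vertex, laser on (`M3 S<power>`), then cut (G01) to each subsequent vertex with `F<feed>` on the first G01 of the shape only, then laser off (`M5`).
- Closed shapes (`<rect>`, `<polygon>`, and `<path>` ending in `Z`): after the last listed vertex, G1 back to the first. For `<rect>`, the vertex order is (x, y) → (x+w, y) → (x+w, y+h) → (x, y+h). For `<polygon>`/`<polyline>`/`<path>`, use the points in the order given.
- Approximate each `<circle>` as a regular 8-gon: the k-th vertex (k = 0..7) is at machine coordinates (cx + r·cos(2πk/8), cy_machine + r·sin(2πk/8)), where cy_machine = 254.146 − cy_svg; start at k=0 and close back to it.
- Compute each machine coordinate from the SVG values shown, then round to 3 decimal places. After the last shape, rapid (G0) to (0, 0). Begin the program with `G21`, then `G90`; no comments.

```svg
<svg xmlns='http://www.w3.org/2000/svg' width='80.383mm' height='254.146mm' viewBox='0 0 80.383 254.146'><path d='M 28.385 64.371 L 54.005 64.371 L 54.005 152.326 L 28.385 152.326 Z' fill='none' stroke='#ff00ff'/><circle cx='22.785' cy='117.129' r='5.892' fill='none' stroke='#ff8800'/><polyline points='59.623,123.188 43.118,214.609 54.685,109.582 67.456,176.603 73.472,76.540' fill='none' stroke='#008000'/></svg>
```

G21
G90
G0 X28.385 Y189.775
M3 S417
G01 X54.005 Y189.775 F1741
G01 X54.005 Y101.820
G01 X28.385 Y101.820
G01 X28.385 Y189.775
M5
G0 X28.677 Y137.017
M3 S790
G01 X26.951 Y141.183 F829
G01 X22.785 Y142.909
G01 X18.619 Y141.183
G01 X16.893 Y137.017
G01 X18.619 Y132.851
G01 X22.785 Y131.125
G01 X26.951 Y132.851
G01 X28.677 Y137.017
M5
G0 X59.623 Y130.958
M3 S257
G01 X43.118 Y39.537 F2883
G01 X54.685 Y144.564
G01 X67.456 Y77.543
G01 X73.472 Y177.606
M5
G0 X0.000 Y0.000

1 u = 1 mm; y_m = 254.146 − y.

[1] `<path>` rectangle, #ff00ff→score S417 F1741: (28.385,189.775) → (54.005,189.775) → (54.005,101.820) → (28.385,101.820) → (28.385,189.775) (closed)

[2] `<circle>` circle, #ff8800→cut S790 F829: (28.677,137.017) → (26.951,141.183) → (22.785,142.909) → (18.619,141.183) → (16.893,137.017) → (18.619,132.851) → (22.785,131.125) → (26.951,132.851) → (28.677,137.017) (closed)

[3] `<polyline>` open polyline, #008000→engrave S257 F2883: (59.623,130.958) → (43.118,39.537) → (54.685,144.564) → (67.456,77.543) → (73.472,177.606)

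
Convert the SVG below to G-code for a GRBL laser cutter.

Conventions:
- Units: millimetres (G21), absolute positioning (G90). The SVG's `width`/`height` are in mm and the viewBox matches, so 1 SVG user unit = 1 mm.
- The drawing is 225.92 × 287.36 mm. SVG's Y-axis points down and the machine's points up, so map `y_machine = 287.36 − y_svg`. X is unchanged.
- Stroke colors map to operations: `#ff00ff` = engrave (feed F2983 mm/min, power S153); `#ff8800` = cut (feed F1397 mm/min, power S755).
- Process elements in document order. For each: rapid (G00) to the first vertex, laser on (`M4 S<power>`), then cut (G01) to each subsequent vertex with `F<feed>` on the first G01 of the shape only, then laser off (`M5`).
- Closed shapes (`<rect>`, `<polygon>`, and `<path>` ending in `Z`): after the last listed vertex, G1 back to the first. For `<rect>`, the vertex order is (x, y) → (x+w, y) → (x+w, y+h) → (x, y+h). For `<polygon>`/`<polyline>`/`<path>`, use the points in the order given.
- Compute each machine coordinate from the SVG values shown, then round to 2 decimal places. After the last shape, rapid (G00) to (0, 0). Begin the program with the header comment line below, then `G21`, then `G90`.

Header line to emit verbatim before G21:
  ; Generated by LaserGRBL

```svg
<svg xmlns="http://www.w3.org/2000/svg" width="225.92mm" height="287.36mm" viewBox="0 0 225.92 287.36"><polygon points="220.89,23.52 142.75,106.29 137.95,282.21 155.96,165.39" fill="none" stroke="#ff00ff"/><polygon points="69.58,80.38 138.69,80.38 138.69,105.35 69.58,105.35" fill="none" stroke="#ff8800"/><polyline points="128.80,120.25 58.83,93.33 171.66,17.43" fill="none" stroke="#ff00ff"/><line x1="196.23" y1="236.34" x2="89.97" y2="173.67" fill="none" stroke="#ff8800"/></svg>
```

1 u = 1 mm; y_m = 287.36 − y.

[1] `<polygon>` closed polygon, #ff00ff→engrave S153 F2983: (220.89,263.84) → (142.75,181.07) → (137.95,5.15) → (155.96,121.97) → (220.89,263.84) (closed)

[2] `<polygon>` rectangle, #ff8800→cut S755 F1397: (69.58,206.98) → (138.69,206.98) → (138.69,182.01) → (69.58,182.01) → (69.58,206.98) (closed)

[3] `<polyline>` open polyline, #ff00ff→engrave S153 F2983: (128.80,167.11) → (58.83,194.03) → (171.66,269.93)

[4] `<line>` line segment, #ff8800→cut S755 F1397: (196.23,51.02) → (89.97,113.69)

; Generated by LaserGRBL
G21
G90
G00 X220.89 Y263.84
M4 S153
G01 X142.75 Y181.07 F2983
G01 X137.95 Y5.15
G01 X155.96 Y121.97
G01 X220.89 Y263.84
M5
G00 X69.58 Y206.98
M4 S755
G01 X138.69 Y206.98 F1397
G01 X138.69 Y182.01
G01 X69.58 Y182.01
G01 X69.58 Y206.98
M5
G00 X128.80 Y167.11
M4 S153
G01 X58.83 Y194.03 F2983
G01 X171.66 Y269.93
M5
G00 X196.23 Y51.02
M4 S755
G01 X89.97 Y113.69 F1397
M5
G00 X0.00 Y0.00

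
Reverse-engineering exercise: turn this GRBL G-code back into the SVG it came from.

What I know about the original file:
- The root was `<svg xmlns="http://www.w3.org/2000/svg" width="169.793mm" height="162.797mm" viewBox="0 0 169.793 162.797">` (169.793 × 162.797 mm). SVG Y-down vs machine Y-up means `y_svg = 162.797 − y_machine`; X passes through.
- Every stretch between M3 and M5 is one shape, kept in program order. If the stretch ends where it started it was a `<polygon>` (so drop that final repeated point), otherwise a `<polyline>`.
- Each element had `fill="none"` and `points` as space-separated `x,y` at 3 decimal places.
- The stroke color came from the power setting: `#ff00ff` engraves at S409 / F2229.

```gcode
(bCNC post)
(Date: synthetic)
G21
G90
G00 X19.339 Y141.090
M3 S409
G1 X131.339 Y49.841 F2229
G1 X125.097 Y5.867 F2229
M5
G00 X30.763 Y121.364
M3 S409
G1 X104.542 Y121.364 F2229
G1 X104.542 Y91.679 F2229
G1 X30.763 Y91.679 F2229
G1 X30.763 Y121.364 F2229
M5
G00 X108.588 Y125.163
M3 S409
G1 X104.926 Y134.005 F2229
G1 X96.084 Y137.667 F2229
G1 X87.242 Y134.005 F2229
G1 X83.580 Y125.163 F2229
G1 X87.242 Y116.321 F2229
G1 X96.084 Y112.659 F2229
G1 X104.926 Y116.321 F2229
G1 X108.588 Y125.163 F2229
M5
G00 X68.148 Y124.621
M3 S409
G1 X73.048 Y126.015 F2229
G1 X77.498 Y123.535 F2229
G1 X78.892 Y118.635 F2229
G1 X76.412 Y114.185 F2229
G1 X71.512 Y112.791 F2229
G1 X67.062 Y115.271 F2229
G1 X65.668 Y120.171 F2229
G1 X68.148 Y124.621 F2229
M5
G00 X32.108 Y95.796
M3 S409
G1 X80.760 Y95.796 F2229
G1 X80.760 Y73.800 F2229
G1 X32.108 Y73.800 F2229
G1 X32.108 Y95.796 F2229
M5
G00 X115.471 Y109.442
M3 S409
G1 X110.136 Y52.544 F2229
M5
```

<svg xmlns="http://www.w3.org/2000/svg" width="169.793mm" height="162.797mm" viewBox="0 0 169.793 162.797">
  <polyline points="19.339,21.707 131.339,112.956 125.097,156.930" fill="none" stroke="#ff00ff"/>
  <polygon points="30.763,41.433 104.542,41.433 104.542,71.118 30.763,71.118" fill="none" stroke="#ff00ff"/>
  <polygon points="108.588,37.634 104.926,28.792 96.084,25.130 87.242,28.792 83.580,37.634 87.242,46.476 96.084,50.138 104.926,46.476" fill="none" stroke="#ff00ff"/>
  <polygon points="68.148,38.176 73.048,36.782 77.498,39.262 78.892,44.162 76.412,48.612 71.512,50.006 67.062,47.526 65.668,42.626" fill="none" stroke="#ff00ff"/>
  <polygon points="32.108,67.001 80.760,67.001 80.760,88.997 32.108,88.997" fill="none" stroke="#ff00ff"/>
  <polyline points="115.471,53.355 110.136,110.253" fill="none" stroke="#ff00ff"/>
</svg>

y_svg = 162.797 − y_m. Every run uses S409, so all elements get stroke `#ff00ff` (engrave).

[1] open run; points: 19.339,21.707 131.339,112.956 125.097,156.930

[2] closed run; points: 30.763,41.433 104.542,41.433 104.542,71.118 30.763,71.118

[3] closed run; points: 108.588,37.634 104.926,28.792 96.084,25.130 87.242,28.792 83.580,37.634 87.242,46.476 96.084,50.138 104.926,46.476

[4] closed run; points: 68.148,38.176 73.048,36.782 77.498,39.262 78.892,44.162 76.412,48.612 71.512,50.006 67.062,47.526 65.668,42.626

[5] closed run; points: 32.108,67.001 80.760,67.001 80.760,88.997 32.108,88.997

[6] open run; points: 115.471,53.355 110.136,110.253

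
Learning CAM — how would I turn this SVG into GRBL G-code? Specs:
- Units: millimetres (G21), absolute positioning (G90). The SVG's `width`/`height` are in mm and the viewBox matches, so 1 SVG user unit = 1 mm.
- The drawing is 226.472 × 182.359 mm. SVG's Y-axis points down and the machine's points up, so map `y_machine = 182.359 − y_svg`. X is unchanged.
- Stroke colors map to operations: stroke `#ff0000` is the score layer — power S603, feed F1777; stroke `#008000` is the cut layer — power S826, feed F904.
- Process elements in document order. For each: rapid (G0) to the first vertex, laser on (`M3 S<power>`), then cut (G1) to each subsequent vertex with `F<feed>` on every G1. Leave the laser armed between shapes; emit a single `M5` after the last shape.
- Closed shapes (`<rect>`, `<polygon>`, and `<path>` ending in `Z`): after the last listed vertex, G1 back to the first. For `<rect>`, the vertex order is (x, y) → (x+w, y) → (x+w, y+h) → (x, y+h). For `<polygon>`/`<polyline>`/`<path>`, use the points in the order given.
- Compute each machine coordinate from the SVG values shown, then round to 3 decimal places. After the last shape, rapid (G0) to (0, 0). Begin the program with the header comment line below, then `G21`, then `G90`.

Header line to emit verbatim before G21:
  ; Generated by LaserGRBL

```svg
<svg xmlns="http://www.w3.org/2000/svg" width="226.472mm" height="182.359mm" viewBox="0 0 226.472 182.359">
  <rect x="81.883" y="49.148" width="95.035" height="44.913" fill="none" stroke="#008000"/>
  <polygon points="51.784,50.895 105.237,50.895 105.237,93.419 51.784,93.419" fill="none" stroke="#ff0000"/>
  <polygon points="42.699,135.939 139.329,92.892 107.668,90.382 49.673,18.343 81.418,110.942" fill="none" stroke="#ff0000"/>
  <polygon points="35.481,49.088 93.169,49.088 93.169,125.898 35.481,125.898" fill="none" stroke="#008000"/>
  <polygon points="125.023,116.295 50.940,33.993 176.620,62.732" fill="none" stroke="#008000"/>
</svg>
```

1 u = 1 mm; y_m = 182.359 − y.

[1] `<rect>` rectangle, #008000→cut S826 F904: (81.883,133.211) → (176.918,133.211) → (176.918,88.298) → (81.883,88.298) → (81.883,133.211) (closed)

[2] `<polygon>` rectangle, #ff0000→score S603 F1777: (51.784,131.464) → (105.237,131.464) → (105.237,88.940) → (51.784,88.940) → (51.784,131.464) (closed)

[3] `<polygon>` closed polygon, #ff0000→score S603 F1777: (42.699,46.420) → (139.329,89.467) → (107.668,91.977) → (49.673,164.016) → (81.418,71.417) → (42.699,46.420) (closed)

[4] `<polygon>` rectangle, #008000→cut S826 F904: (35.481,133.271) → (93.169,133.271) → (93.169,56.461) → (35.481,56.461) → (35.481,133.271) (closed)

[5] `<polygon>` closed polygon, #008000→cut S826 F904: (125.023,66.064) → (50.940,148.366) → (176.620,119.627) → (125.023,66.064) (closed)

; Generated by LaserGRBL
G21
G90
G0 X81.883 Y133.211
M3 S826
G1 X176.918 Y133.211 F904
G1 X176.918 Y88.298 F904
G1 X81.883 Y88.298 F904
G1 X81.883 Y133.211 F904
G0 X51.784 Y131.464
M3 S603
G1 X105.237 Y131.464 F1777
G1 X105.237 Y88.940 F1777
G1 X51.784 Y88.940 F1777
G1 X51.784 Y131.464 F1777
G0 X42.699 Y46.420
M3 S603
G1 X139.329 Y89.467 F1777
G1 X107.668 Y91.977 F1777
G1 X49.673 Y164.016 F1777
G1 X81.418 Y71.417 F1777
G1 X42.699 Y46.420 F1777
G0 X35.481 Y133.271
M3 S826
G1 X93.169 Y133.271 F904
G1 X93.169 Y56.461 F904
G1 X35.481 Y56.461 F904
G1 X35.481 Y133.271 F904
G0 X125.023 Y66.064
M3 S826
G1 X50.940 Y148.366 F904
G1 X176.620 Y119.627 F904
G1 X125.023 Y66.064 F904
M5
G0 X0.000 Y0.000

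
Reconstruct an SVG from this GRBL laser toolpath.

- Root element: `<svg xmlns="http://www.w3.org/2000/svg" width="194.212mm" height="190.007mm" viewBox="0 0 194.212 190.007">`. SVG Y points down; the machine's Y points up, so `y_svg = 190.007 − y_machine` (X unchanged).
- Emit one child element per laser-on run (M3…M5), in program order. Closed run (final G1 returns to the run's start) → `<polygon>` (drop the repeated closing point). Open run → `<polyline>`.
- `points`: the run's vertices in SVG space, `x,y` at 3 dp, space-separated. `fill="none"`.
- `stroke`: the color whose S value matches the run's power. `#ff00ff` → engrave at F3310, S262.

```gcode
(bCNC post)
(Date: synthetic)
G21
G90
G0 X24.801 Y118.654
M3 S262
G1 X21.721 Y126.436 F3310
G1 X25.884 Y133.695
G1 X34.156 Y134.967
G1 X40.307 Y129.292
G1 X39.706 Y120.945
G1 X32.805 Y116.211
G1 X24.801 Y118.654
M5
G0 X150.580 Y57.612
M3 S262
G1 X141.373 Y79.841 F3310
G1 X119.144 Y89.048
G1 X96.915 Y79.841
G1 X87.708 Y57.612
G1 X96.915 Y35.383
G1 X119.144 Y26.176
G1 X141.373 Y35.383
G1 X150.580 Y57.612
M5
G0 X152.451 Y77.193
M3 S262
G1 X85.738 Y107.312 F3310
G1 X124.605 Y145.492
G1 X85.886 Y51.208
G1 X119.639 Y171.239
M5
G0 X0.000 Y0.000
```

<svg xmlns="http://www.w3.org/2000/svg" width="194.212mm" height="190.007mm" viewBox="0 0 194.212 190.007">
  <polygon points="24.801,71.353 21.721,63.571 25.884,56.312 34.156,55.040 40.307,60.715 39.706,69.062 32.805,73.796" fill="none" stroke="#ff00ff"/>
  <polygon points="150.580,132.395 141.373,110.166 119.144,100.959 96.915,110.166 87.708,132.395 96.915,154.624 119.144,163.831 141.373,154.624" fill="none" stroke="#ff00ff"/>
  <polyline points="152.451,112.814 85.738,82.695 124.605,44.515 85.886,138.799 119.639,18.768" fill="none" stroke="#ff00ff"/>
</svg>

y_svg = 190.007 − y_m. Every run uses S262, so all elements get stroke `#ff00ff` (engrave).

[1] closed run; points: 24.801,71.353 21.721,63.571 25.884,56.312 34.156,55.040 40.307,60.715 39.706,69.062 32.805,73.796

[2] closed run; points: 150.580,132.395 141.373,110.166 119.144,100.959 96.915,110.166 87.708,132.395 96.915,154.624 119.144,163.831 141.373,154.624

[3] open run; points: 152.451,112.814 85.738,82.695 124.605,44.515 85.886,138.799 119.639,18.768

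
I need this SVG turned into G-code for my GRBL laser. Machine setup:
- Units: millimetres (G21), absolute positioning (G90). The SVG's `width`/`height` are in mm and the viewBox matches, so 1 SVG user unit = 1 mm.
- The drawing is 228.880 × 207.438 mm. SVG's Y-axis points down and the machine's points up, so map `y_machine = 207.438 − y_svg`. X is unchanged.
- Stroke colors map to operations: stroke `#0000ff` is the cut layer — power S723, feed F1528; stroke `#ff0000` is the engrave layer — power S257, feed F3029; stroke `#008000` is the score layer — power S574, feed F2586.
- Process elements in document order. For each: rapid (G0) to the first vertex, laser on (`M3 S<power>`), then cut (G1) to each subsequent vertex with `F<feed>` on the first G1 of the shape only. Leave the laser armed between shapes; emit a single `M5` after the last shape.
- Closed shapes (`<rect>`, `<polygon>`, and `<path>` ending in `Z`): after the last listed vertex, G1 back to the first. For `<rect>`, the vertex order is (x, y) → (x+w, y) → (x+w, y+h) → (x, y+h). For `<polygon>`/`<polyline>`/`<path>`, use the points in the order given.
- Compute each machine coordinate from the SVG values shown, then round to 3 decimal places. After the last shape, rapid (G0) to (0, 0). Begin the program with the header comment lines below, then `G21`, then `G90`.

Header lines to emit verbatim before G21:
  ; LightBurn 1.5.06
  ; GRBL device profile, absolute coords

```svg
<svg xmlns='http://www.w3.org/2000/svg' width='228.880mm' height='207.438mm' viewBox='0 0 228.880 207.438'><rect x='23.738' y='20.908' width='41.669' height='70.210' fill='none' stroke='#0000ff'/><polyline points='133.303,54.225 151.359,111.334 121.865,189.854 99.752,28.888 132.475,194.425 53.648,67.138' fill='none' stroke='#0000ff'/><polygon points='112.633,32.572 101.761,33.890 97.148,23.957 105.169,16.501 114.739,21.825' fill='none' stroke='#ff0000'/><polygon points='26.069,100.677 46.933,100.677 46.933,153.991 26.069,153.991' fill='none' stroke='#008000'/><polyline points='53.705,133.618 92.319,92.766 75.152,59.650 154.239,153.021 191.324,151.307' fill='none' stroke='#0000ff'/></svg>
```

Since the viewBox matches the mm dimensions, user units are millimetres directly. The only transform is the Y-flip y_m = 207.438 − y_svg.

Shape 1 is a rectangle drawn with `<rect>`. Its stroke #0000ff means cut at S723, F1528. After flipping Y the toolpath is (23.738,186.530) → (65.407,186.530) → (65.407,116.320) → (23.738,116.320) → (23.738,186.530), returning to the start.

Shape 2 is a open polyline drawn with `<polyline>`. Its stroke #0000ff means cut at S723, F1528. After flipping Y the toolpath is (133.303,153.213) → (151.359,96.104) → (121.865,17.584) → (99.752,178.550) → (132.475,13.013) → (53.648,140.300).

Shape 3 is a regular polygon drawn with `<polygon>`. Its stroke #ff0000 means engrave at S257, F3029. After flipping Y the toolpath is (112.633,174.866) → (101.761,173.548) → (97.148,183.481) → (105.169,190.937) → (114.739,185.613) → (112.633,174.866), returning to the start.

Shape 4 is a rectangle drawn with `<polygon>`. Its stroke #008000 means score at S574, F2586. After flipping Y the toolpath is (26.069,106.761) → (46.933,106.761) → (46.933,53.447) → (26.069,53.447) → (26.069,106.761), returning to the start.

Shape 5 is a open polyline drawn with `<polyline>`. Its stroke #0000ff means cut at S723, F1528. After flipping Y the toolpath is (53.705,73.820) → (92.319,114.672) → (75.152,147.788) → (154.239,54.417) → (191.324,56.131).

; LightBurn 1.5.06
; GRBL device profile, absolute coords
G21
G90
G0 X23.738 Y186.530
M3 S723
G1 X65.407 Y186.530 F1528
G1 X65.407 Y116.320
G1 X23.738 Y116.320
G1 X23.738 Y186.530
G0 X133.303 Y153.213
M3 S723
G1 X151.359 Y96.104 F1528
G1 X121.865 Y17.584
G1 X99.752 Y178.550
G1 X132.475 Y13.013
G1 X53.648 Y140.300
G0 X112.633 Y174.866
M3 S257
G1 X101.761 Y173.548 F3029
G1 X97.148 Y183.481
G1 X105.169 Y190.937
G1 X114.739 Y185.613
G1 X112.633 Y174.866
G0 X26.069 Y106.761
M3 S574
G1 X46.933 Y106.761 F2586
G1 X46.933 Y53.447
G1 X26.069 Y53.447
G1 X26.069 Y106.761
G0 X53.705 Y73.820
M3 S723
G1 X92.319 Y114.672 F1528
G1 X75.152 Y147.788
G1 X154.239 Y54.417
G1 X191.324 Y56.131
M5
G0 X0.000 Y0.000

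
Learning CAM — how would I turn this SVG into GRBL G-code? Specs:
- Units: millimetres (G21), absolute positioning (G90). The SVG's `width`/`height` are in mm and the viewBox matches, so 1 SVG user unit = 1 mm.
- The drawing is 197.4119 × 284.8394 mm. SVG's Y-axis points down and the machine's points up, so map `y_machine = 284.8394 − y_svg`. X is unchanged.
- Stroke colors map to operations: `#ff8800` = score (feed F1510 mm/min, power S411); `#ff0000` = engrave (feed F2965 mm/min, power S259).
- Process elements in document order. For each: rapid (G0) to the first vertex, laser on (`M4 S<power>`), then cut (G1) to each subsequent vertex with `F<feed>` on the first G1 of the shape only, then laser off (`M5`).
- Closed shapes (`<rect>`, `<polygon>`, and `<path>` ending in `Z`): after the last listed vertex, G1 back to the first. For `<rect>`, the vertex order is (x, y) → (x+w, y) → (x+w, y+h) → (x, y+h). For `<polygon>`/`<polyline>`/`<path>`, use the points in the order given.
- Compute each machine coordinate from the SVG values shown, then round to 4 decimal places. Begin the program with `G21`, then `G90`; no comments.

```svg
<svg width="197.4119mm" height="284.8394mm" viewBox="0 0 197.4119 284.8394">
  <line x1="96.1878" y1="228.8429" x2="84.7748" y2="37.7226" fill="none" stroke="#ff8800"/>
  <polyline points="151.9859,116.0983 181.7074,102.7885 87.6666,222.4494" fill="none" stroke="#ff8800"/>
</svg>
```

viewBox `0 0 197.4119 284.8394` with mm width/height → 1 unit = 1 mm. Flip: y_m = 284.8394 − y_svg.

**Shape 1** — `<line>` line segment, stroke `#ff8800` → score (S411, F1510). Machine vertices: (96.1878,55.9965) → (84.7748,247.1168). Open path.

**Shape 2** — `<polyline>` open polyline, stroke `#ff8800` → score (S411, F1510). Machine vertices: (151.9859,168.7411) → (181.7074,182.0509) → (87.6666,62.3900). Open path.

G21
G90
G0 X96.1878 Y55.9965
M4 S411
G1 X84.7748 Y247.1168 F1510
M5
G0 X151.9859 Y168.7411
M4 S411
G1 X181.7074 Y182.0509 F1510
G1 X87.6666 Y62.3900
M5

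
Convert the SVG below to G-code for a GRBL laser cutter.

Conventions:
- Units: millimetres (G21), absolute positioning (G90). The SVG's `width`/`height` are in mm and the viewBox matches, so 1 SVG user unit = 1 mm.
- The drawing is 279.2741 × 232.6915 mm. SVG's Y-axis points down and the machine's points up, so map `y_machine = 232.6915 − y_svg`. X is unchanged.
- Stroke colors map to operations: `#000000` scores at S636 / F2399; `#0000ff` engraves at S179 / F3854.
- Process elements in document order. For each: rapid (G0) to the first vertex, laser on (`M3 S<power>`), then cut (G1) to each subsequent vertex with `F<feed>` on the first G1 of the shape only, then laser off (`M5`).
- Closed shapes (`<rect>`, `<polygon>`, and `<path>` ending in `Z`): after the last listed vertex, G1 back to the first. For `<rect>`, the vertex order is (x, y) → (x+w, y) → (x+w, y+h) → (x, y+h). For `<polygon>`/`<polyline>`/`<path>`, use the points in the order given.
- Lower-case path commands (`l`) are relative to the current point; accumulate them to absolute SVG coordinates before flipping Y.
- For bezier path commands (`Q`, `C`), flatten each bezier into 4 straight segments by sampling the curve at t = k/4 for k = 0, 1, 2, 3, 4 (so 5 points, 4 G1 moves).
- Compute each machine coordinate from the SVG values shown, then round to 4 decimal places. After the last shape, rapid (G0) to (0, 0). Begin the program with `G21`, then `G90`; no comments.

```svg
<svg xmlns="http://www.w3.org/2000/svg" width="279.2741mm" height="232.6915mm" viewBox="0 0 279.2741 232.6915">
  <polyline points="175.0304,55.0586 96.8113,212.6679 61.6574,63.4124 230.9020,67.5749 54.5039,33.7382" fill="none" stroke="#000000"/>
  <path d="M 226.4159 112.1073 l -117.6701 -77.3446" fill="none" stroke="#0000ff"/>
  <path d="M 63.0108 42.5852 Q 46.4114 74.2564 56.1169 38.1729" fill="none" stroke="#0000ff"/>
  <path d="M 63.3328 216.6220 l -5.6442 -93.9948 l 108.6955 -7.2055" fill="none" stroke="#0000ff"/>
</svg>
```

G21
G90
G0 X175.0304 Y177.6329
M3 S636
G1 X96.8113 Y20.0236 F2399
G1 X61.6574 Y169.2791
G1 X230.9020 Y165.1166
G1 X54.5039 Y198.9533
M5
G0 X226.4159 Y120.5842
M3 S179
G1 X108.7458 Y197.9288 F3854
M5
G0 X63.0108 Y190.1063
M3 S179
G1 X56.3552 Y178.5054 F3854
G1 X52.9876 Y175.3738
G1 X52.9082 Y180.7115
G1 X56.1169 Y194.5186
M5
G0 X63.3328 Y16.0695
M3 S179
G1 X57.6886 Y110.0643 F3854
G1 X166.3841 Y117.2698
M5
G0 X0.0000 Y0.0000

1 u = 1 mm; y_m = 232.6915 − y.

[1] `<polyline>` open polyline, #000000→score S636 F2399: (175.0304,177.6329) → (96.8113,20.0236) → (61.6574,169.2791) → (230.9020,165.1166) → (54.5039,198.9533)

[2] `<path>` line segment, #0000ff→engrave S179 F3854: (226.4159,120.5842) → (108.7458,197.9288)

[3] `<path>` quadratic bezier, #0000ff→engrave S179 F3854: (63.0108,190.1063) → (56.3552,178.5054) → (52.9876,175.3738) → (52.9082,180.7115) → (56.1169,194.5186)

[4] `<path>` open polyline, #0000ff→engrave S179 F3854: (63.3328,16.0695) → (57.6886,110.0643) → (166.3841,117.2698)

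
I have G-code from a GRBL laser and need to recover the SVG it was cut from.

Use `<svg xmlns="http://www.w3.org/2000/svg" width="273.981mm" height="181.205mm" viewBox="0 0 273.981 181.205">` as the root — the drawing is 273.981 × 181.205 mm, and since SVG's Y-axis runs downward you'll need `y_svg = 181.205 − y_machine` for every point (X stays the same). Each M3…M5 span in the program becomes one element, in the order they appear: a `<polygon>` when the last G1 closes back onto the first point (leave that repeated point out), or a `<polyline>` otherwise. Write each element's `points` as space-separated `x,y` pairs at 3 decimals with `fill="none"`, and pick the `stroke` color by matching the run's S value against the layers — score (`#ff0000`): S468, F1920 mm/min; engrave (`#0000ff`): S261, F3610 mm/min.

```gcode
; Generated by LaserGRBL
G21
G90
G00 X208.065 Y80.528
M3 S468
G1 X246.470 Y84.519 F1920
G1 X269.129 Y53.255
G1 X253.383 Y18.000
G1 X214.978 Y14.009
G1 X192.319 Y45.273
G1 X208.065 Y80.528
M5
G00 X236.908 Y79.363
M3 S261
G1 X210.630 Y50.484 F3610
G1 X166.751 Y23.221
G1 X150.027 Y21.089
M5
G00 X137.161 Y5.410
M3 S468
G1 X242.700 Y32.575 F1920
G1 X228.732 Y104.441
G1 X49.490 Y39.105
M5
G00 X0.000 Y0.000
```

<svg xmlns="http://www.w3.org/2000/svg" width="273.981mm" height="181.205mm" viewBox="0 0 273.981 181.205">
  <polygon points="208.065,100.677 246.470,96.686 269.129,127.950 253.383,163.205 214.978,167.196 192.319,135.932" fill="none" stroke="#ff0000"/>
  <polyline points="236.908,101.842 210.630,130.721 166.751,157.984 150.027,160.116" fill="none" stroke="#0000ff"/>
  <polyline points="137.161,175.795 242.700,148.630 228.732,76.764 49.490,142.100" fill="none" stroke="#ff0000"/>
</svg>

Each laser-on run becomes one SVG element. Flip Y back into SVG space with y_svg = 181.205 − y_machine.

Run 1: the run's S468 means `#ff0000` (score). The run returns to its start, so emit a `<polygon>` with points (Y-flipped): 208.065,100.677 246.470,96.686 269.129,127.950 253.383,163.205 214.978,167.196 192.319,135.932.

Run 2: the run's S261 means `#0000ff` (engrave). The run is open, so emit a `<polyline>` with points (Y-flipped): 236.908,101.842 210.630,130.721 166.751,157.984 150.027,160.116.

Run 3: the run's S468 means `#ff0000` (score). The run is open, so emit a `<polyline>` with points (Y-flipped): 137.161,175.795 242.700,148.630 228.732,76.764 49.490,142.100.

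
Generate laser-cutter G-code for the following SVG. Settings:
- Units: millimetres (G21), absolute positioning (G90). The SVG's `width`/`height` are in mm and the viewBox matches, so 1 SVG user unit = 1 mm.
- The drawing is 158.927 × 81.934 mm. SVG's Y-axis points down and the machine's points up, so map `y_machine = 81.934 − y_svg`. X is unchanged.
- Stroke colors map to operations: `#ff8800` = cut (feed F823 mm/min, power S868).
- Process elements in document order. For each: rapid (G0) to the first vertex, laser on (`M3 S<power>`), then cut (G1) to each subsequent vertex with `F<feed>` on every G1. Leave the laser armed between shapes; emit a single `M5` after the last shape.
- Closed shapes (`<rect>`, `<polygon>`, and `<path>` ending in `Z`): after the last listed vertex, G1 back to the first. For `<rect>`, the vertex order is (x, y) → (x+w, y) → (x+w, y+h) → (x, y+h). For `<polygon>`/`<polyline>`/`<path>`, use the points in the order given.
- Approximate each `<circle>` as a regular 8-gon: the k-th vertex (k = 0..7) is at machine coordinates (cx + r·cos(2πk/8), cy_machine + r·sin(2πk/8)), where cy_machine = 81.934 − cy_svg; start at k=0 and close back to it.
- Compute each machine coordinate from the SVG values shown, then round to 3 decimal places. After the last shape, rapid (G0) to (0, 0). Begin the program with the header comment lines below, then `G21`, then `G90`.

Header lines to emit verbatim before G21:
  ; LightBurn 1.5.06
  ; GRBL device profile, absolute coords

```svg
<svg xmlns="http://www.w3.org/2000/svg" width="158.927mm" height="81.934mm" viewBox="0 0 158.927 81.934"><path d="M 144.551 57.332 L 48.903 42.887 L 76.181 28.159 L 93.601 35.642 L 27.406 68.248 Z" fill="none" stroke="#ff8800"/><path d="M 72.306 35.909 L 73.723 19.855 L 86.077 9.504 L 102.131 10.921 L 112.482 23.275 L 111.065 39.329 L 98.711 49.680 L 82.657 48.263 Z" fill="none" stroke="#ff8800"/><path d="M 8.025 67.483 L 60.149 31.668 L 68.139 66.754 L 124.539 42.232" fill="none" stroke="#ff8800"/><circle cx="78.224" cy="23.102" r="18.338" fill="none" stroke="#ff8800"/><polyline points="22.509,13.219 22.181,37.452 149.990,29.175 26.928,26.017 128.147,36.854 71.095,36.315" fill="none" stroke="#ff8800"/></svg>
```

viewBox `0 0 158.927 81.934` with mm width/height → 1 unit = 1 mm. Flip: y_m = 81.934 − y_svg.

**Shape 1** — `<path>` closed polygon, stroke `#ff8800` → cut (S868, F823). Machine vertices: (144.551,24.602) → (48.903,39.047) → (76.181,53.775) → (93.601,46.292) → (27.406,13.686) → (144.551,24.602). Closed: final G1 returns to the first vertex.

**Shape 2** — `<path>` regular polygon, stroke `#ff8800` → cut (S868, F823). Machine vertices: (72.306,46.025) → (73.723,62.079) → (86.077,72.430) → (102.131,71.013) → (112.482,58.659) → (111.065,42.605) → (98.711,32.254) → (82.657,33.671) → (72.306,46.025). Closed: final G1 returns to the first vertex.

**Shape 3** — `<path>` open polyline, stroke `#ff8800` → cut (S868, F823). Machine vertices: (8.025,14.451) → (60.149,50.266) → (68.139,15.180) → (124.539,39.702). Open path.

**Shape 4** — `<circle>` circle, stroke `#ff8800` → cut (S868, F823). Machine vertices: (96.562,58.832) → (91.191,71.799) → (78.224,77.170) → (65.257,71.799) → (59.886,58.832) → (65.257,45.865) → (78.224,40.494) → (91.191,45.865) → (96.562,58.832). Closed: final G1 returns to the first vertex.

**Shape 5** — `<polyline>` open polyline, stroke `#ff8800` → cut (S868, F823). Machine vertices: (22.509,68.715) → (22.181,44.482) → (149.990,52.759) → (26.928,55.917) → (128.147,45.080) → (71.095,45.619). Open path.

; LightBurn 1.5.06
; GRBL device profile, absolute coords
G21
G90
G0 X144.551 Y24.602
M3 S868
G1 X48.903 Y39.047 F823
G1 X76.181 Y53.775 F823
G1 X93.601 Y46.292 F823
G1 X27.406 Y13.686 F823
G1 X144.551 Y24.602 F823
G0 X72.306 Y46.025
M3 S868
G1 X73.723 Y62.079 F823
G1 X86.077 Y72.430 F823
G1 X102.131 Y71.013 F823
G1 X112.482 Y58.659 F823
G1 X111.065 Y42.605 F823
G1 X98.711 Y32.254 F823
G1 X82.657 Y33.671 F823
G1 X72.306 Y46.025 F823
G0 X8.025 Y14.451
M3 S868
G1 X60.149 Y50.266 F823
G1 X68.139 Y15.180 F823
G1 X124.539 Y39.702 F823
G0 X96.562 Y58.832
M3 S868
G1 X91.191 Y71.799 F823
G1 X78.224 Y77.170 F823
G1 X65.257 Y71.799 F823
G1 X59.886 Y58.832 F823
G1 X65.257 Y45.865 F823
G1 X78.224 Y40.494 F823
G1 X91.191 Y45.865 F823
G1 X96.562 Y58.832 F823
G0 X22.509 Y68.715
M3 S868
G1 X22.181 Y44.482 F823
G1 X149.990 Y52.759 F823
G1 X26.928 Y55.917 F823
G1 X128.147 Y45.080 F823
G1 X71.095 Y45.619 F823
M5
G0 X0.000 Y0.000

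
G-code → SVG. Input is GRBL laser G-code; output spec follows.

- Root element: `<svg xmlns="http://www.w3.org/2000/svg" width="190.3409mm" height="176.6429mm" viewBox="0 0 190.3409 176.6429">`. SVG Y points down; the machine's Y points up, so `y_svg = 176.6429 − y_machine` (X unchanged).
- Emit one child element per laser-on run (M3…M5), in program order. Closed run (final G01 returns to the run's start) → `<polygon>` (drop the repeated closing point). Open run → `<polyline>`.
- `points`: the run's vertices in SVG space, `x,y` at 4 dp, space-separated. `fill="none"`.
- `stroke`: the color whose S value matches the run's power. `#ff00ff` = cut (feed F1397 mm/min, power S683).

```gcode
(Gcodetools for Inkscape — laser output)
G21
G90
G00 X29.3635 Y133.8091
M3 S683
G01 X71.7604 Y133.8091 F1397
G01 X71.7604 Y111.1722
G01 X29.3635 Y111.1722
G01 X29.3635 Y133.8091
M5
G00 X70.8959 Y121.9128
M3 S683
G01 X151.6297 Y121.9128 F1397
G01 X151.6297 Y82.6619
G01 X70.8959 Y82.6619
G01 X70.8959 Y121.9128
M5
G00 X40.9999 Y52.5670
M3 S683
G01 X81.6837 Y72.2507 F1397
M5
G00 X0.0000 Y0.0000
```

<svg xmlns="http://www.w3.org/2000/svg" width="190.3409mm" height="176.6429mm" viewBox="0 0 190.3409 176.6429">
  <polygon points="29.3635,42.8338 71.7604,42.8338 71.7604,65.4707 29.3635,65.4707" fill="none" stroke="#ff00ff"/>
  <polygon points="70.8959,54.7301 151.6297,54.7301 151.6297,93.9810 70.8959,93.9810" fill="none" stroke="#ff00ff"/>
  <polyline points="40.9999,124.0759 81.6837,104.3922" fill="none" stroke="#ff00ff"/>
</svg>

Each laser-on run becomes one SVG element. Flip Y back into SVG space with y_svg = 176.6429 − y_machine. Every run uses S683, so all elements get stroke `#ff00ff` (cut).

Run 1: The run returns to its start, so emit a `<polygon>` with points (Y-flipped): 29.3635,42.8338 71.7604,42.8338 71.7604,65.4707 29.3635,65.4707.

Run 2: The run returns to its start, so emit a `<polygon>` with points (Y-flipped): 70.8959,54.7301 151.6297,54.7301 151.6297,93.9810 70.8959,93.9810.

Run 3: The run is open, so emit a `<polyline>` with points (Y-flipped): 40.9999,124.0759 81.6837,104.3922.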